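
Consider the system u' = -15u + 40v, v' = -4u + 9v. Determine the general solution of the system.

u(t) = -3K_1e^(-3t)sin(4t) + K_1e^(-3t)cos(4t) + K_2e^(-3t)sin(4t) + 3K_2e^(-3t)cos(4t), v(t) = -K_1e^(-3t)sin(4t) + K_2e^(-3t)cos(4t)

Coefficient matrix A = [[-15, 40], [-4, 9]].
Characteristic polynomial det(A - λI) = λ^2 + 6λ + 25 = 0.
Eigenvalues λ = -3 ± 4i (complex conjugate pair).
For λ=-3+4i: an eigenvector is (1,0) - i(-3,-1) = (1 + 3i, 0 + i).
A real fundamental pair from Re and Im of e^((-3+4i)t)v: X_1 = e^(-3t)(cos(4t)·(1,0) + sin(4t)·(-3,-1)), X_2 = e^(-3t)(sin(4t)·(1,0) - cos(4t)·(-3,-1)).
General solution: K_1X_1 + K_2X_2.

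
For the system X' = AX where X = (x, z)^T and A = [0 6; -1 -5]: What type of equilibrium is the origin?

A = [[0,6],[-1,-5]]; det(A-λI) = λ^2 + 5λ + 6.
λ = -3, -2: both negative.

stable node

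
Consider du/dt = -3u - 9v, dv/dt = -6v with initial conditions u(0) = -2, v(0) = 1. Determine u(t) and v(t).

Coefficient matrix A = [[-3, -9], [0, -6]].
Characteristic polynomial det(A - λI) = λ^2 + 9λ + 18 = 0.
Eigenvalues λ = -3, -6.
For λ=-3: (A-λI) row 1 is [0, -9], so an eigenvector is (-1, 0).
For λ=-6: (A-λI) row 1 is [3, -9], so an eigenvector is (-3, -1).
General solution: C_1e^(-3t)(-1,0) + C_2e^(-6t)(-3,-1).
Applying u(0)=-2, v(0)=1 gives C_1=5, C_2=-1.

u(t) = -5e^(-3t) + 3e^(-6t), v(t) = e^(-6t)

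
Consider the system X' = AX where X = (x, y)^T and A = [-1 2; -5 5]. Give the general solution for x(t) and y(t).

Coefficient matrix A = [[-1, 2], [-5, 5]].
Characteristic polynomial det(A - λI) = λ^2 - 4λ + 5 = 0.
Eigenvalues λ = 2 ± i (complex conjugate pair).
For λ=2+i: an eigenvector is (1,2) - i(1,1) = (1 - i, 2 - i).
A real fundamental pair from Re and Im of e^((2+i)t)v: X_1 = e^(2t)(cos(t)·(1,2) + sin(t)·(1,1)), X_2 = e^(2t)(sin(t)·(1,2) - cos(t)·(1,1)).
General solution: c_1X_1 + c_2X_2.

x(t) = c_1e^(2t)sin(t) + c_1e^(2t)cos(t) + c_2e^(2t)sin(t) - c_2e^(2t)cos(t), y(t) = c_1e^(2t)sin(t) + 2c_1e^(2t)cos(t) + 2c_2e^(2t)sin(t) - c_2e^(2t)cos(t)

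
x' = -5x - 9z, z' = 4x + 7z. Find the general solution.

Coefficient matrix A = [[-5, -9], [4, 7]].
Characteristic polynomial det(A - λI) = λ^2 - 2λ + 1 = 0.
Single eigenvalue λ = 1 with algebraic multiplicity 2.
Eigenvector v = (3,-2); generalized eigenvector w with (A-λI)w=v is (1,-1).
General solution: e^(t)[K_1·v + K_2·(t·v + w)].

x(t) = 3K_1e^(t) + 3K_2te^(t) + K_2e^(t), z(t) = -2K_1e^(t) - 2K_2te^(t) - K_2e^(t)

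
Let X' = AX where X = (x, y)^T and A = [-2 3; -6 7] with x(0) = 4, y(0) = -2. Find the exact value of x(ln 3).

-456

A = [[-2,3],[-6,7]]; eigenvalues λ = 1, 4.
Eigenvectors: (-1,-1) for λ=1, (1,2) for λ=4.
From the initial condition, c_1 = -10, c_2 = -6.
x(ln 3) = (-10)(3^1)(-1) + (-6)(3^4)(1) = -456.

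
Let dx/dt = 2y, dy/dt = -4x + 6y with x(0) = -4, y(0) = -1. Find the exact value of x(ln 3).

A = [[0,2],[-4,6]]; eigenvalues λ = 4, 2.
Eigenvectors: (1,2) for λ=4, (1,1) for λ=2.
From the initial condition, c_1 = 3, c_2 = -7.
x(ln 3) = (3)(3^4)(1) + (-7)(3^2)(1) = 180.

180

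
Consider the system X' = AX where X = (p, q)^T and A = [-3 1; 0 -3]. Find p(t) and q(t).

Coefficient matrix A = [[-3, 1], [0, -3]].
Characteristic polynomial det(A - λI) = λ^2 + 6λ + 9 = 0.
Single eigenvalue λ = -3 with algebraic multiplicity 2.
Eigenvector v = (-1,0); generalized eigenvector w with (A-λI)w=v is (1,-1).
General solution: e^(-3t)[c_1·v + c_2·(t·v + w)].

p(t) = -c_1e^(-3t) - c_2te^(-3t) + c_2e^(-3t), q(t) = -c_2e^(-3t)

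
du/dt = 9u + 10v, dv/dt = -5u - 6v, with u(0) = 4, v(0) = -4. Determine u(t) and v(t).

u(t) = 4e^(-t), v(t) = -4e^(-t)

Coefficient matrix A = [[9, 10], [-5, -6]].
Characteristic polynomial det(A - λI) = λ^2 - 3λ - 4 = 0.
Eigenvalues λ = -1, 4.
For λ=-1: (A-λI) row 1 is [10, 10], so an eigenvector is (-1, 1).
For λ=4: (A-λI) row 1 is [5, 10], so an eigenvector is (-2, 1).
General solution: K_1e^(-t)(-1,1) + K_2e^(4t)(-2,1).
Applying u(0)=4, v(0)=-4 gives K_1=-4, K_2=0.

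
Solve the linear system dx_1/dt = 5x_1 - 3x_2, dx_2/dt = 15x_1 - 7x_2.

x_1(t) = -K_1e^(-t)sin(3t) + K_2e^(-t)cos(3t), x_2(t) = -2K_1e^(-t)sin(3t) + K_1e^(-t)cos(3t) + K_2e^(-t)sin(3t) + 2K_2e^(-t)cos(3t)

Coefficient matrix A = [[5, -3], [15, -7]].
Characteristic polynomial det(A - λI) = λ^2 + 2λ + 10 = 0.
Eigenvalues λ = -1 ± 3i (complex conjugate pair).
For λ=-1+3i: an eigenvector is (0,1) - i(-1,-2) = (0 + i, 1 + 2i).
A real fundamental pair from Re and Im of e^((-1+3i)t)v: X_1 = e^(-t)(cos(3t)·(0,1) + sin(3t)·(-1,-2)), X_2 = e^(-t)(sin(3t)·(0,1) - cos(3t)·(-1,-2)).
General solution: K_1X_1 + K_2X_2.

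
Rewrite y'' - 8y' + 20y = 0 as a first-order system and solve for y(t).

Let x_1 = y, x_2 = y'. Then x_1' = x_2 and x_2' = -20x_1 + 8x_2.
A = [[0,1],[-20,8]]; det(A-λI) = λ^2 - 8λ + 20.
Eigenvalues λ = 4 ± 2i.

y(t) = C_1e^(4t)cos(2t) + C_2e^(4t)sin(2t)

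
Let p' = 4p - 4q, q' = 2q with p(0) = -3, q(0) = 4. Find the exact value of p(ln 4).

A = [[4,-4],[0,2]]; eigenvalues λ = 4, 2.
Eigenvectors: (1,0) for λ=4, (-2,-1) for λ=2.
From the initial condition, c_1 = -11, c_2 = -4.
p(ln 4) = (-11)(4^4)(1) + (-4)(4^2)(-2) = -2688.

-2688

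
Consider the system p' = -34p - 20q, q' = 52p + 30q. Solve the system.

Coefficient matrix A = [[-34, -20], [52, 30]].
Characteristic polynomial det(A - λI) = λ^2 + 4λ + 20 = 0.
Eigenvalues λ = -2 ± 4i (complex conjugate pair).
For λ=-2+4i: an eigenvector is (-1,2) - i(-2,3) = (-1 + 2i, 2 - 3i).
A real fundamental pair from Re and Im of e^((-2+4i)t)v: X_1 = e^(-2t)(cos(4t)·(-1,2) + sin(4t)·(-2,3)), X_2 = e^(-2t)(sin(4t)·(-1,2) - cos(4t)·(-2,3)).
General solution: K_1X_1 + K_2X_2.

p(t) = -2K_1e^(-2t)sin(4t) - K_1e^(-2t)cos(4t) - K_2e^(-2t)sin(4t) + 2K_2e^(-2t)cos(4t), q(t) = 3K_1e^(-2t)sin(4t) + 2K_1e^(-2t)cos(4t) + 2K_2e^(-2t)sin(4t) - 3K_2e^(-2t)cos(4t)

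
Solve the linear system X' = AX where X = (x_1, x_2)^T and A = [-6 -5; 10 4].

Coefficient matrix A = [[-6, -5], [10, 4]].
Characteristic polynomial det(A - λI) = λ^2 + 2λ + 26 = 0.
Eigenvalues λ = -1 ± 5i (complex conjugate pair).
For λ=-1+5i: an eigenvector is (0,-1) - i(1,-1) = (0 - i, -1 + i).
A real fundamental pair from Re and Im of e^((-1+5i)t)v: X_1 = e^(-t)(cos(5t)·(0,-1) + sin(5t)·(1,-1)), X_2 = e^(-t)(sin(5t)·(0,-1) - cos(5t)·(1,-1)).
General solution: c_1X_1 + c_2X_2.

x_1(t) = c_1e^(-t)sin(5t) - c_2e^(-t)cos(5t), x_2(t) = -c_1e^(-t)sin(5t) - c_1e^(-t)cos(5t) - c_2e^(-t)sin(5t) + c_2e^(-t)cos(5t)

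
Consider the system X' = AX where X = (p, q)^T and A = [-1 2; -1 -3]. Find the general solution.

p(t) = K_1e^(-2t)sin(t) + K_1e^(-2t)cos(t) + K_2e^(-2t)sin(t) - K_2e^(-2t)cos(t), q(t) = -K_1e^(-2t)sin(t) + K_2e^(-2t)cos(t)

Coefficient matrix A = [[-1, 2], [-1, -3]].
Characteristic polynomial det(A - λI) = λ^2 + 4λ + 5 = 0.
Eigenvalues λ = -2 ± i (complex conjugate pair).
For λ=-2+i: an eigenvector is (1,0) - i(1,-1) = (1 - i, 0 + i).
A real fundamental pair from Re and Im of e^((-2+i)t)v: X_1 = e^(-2t)(cos(t)·(1,0) + sin(t)·(1,-1)), X_2 = e^(-2t)(sin(t)·(1,0) - cos(t)·(1,-1)).
General solution: K_1X_1 + K_2X_2.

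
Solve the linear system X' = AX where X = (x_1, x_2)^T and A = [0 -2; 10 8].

x_1(t) = C_1e^(4t)sin(2t) - C_2e^(4t)cos(2t), x_2(t) = -2C_1e^(4t)sin(2t) - C_1e^(4t)cos(2t) - C_2e^(4t)sin(2t) + 2C_2e^(4t)cos(2t)

Coefficient matrix A = [[0, -2], [10, 8]].
Characteristic polynomial det(A - λI) = λ^2 - 8λ + 20 = 0.
Eigenvalues λ = 4 ± 2i (complex conjugate pair).
For λ=4+2i: an eigenvector is (0,-1) - i(1,-2) = (0 - i, -1 + 2i).
A real fundamental pair from Re and Im of e^((4+2i)t)v: X_1 = e^(4t)(cos(2t)·(0,-1) + sin(2t)·(1,-2)), X_2 = e^(4t)(sin(2t)·(0,-1) - cos(2t)·(1,-2)).
General solution: C_1X_1 + C_2X_2.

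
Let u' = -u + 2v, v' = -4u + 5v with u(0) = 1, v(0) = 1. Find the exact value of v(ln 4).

4

A = [[-1,2],[-4,5]]; eigenvalues λ = 3, 1.
Eigenvectors: (1,2) for λ=3, (1,1) for λ=1.
From the initial condition, c_1 = 0, c_2 = 1.
v(ln 4) = (0)(4^3)(2) + (1)(4^1)(1) = 4.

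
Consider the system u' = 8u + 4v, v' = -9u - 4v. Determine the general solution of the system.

u(t) = -2c_1e^(2t) - 2c_2te^(2t) - c_2e^(2t), v(t) = 3c_1e^(2t) + 3c_2te^(2t) + c_2e^(2t)

Coefficient matrix A = [[8, 4], [-9, -4]].
Characteristic polynomial det(A - λI) = λ^2 - 4λ + 4 = 0.
Single eigenvalue λ = 2 with algebraic multiplicity 2.
Eigenvector v = (-2,3); generalized eigenvector w with (A-λI)w=v is (-1,1).
General solution: e^(2t)[c_1·v + c_2·(t·v + w)].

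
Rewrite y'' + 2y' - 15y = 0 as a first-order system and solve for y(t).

y(t) = K_1e^(3t) + K_2e^(-5t)

Let x_1 = y, x_2 = y'. Then x_1' = x_2 and x_2' = 15x_1 - 2x_2.
A = [[0,1],[15,-2]]; det(A-λI) = λ^2 + 2λ - 15.
Eigenvalues λ = 3, -5 with eigenvectors (1,3), (1,-5).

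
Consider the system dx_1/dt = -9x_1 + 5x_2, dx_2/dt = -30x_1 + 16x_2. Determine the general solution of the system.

Coefficient matrix A = [[-9, 5], [-30, 16]].
Characteristic polynomial det(A - λI) = λ^2 - 7λ + 6 = 0.
Eigenvalues λ = 1, 6.
For λ=1: (A-λI) row 1 is [-10, 5], so an eigenvector is (1, 2).
For λ=6: (A-λI) row 1 is [-15, 5], so an eigenvector is (-1, -3).
General solution: C_1e^(t)(1,2) + C_2e^(6t)(-1,-3).

x_1(t) = C_1e^(t) - C_2e^(6t), x_2(t) = 2C_1e^(t) - 3C_2e^(6t)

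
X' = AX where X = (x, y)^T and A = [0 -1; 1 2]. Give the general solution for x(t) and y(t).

Coefficient matrix A = [[0, -1], [1, 2]].
Characteristic polynomial det(A - λI) = λ^2 - 2λ + 1 = 0.
Single eigenvalue λ = 1 with algebraic multiplicity 2.
Eigenvector v = (1,-1); generalized eigenvector w with (A-λI)w=v is (0,-1).
General solution: e^(t)[c_1·v + c_2·(t·v + w)].

x(t) = c_1e^(t) + c_2te^(t), y(t) = -c_1e^(t) - c_2te^(t) - c_2e^(t)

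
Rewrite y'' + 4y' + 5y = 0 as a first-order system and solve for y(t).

y(t) = c_1e^(-2t)cos(t) + c_2e^(-2t)sin(t)

Let x_1 = y, x_2 = y'. Then x_1' = x_2 and x_2' = -5x_1 - 4x_2.
A = [[0,1],[-5,-4]]; det(A-λI) = λ^2 + 4λ + 5.
Eigenvalues λ = -2 ± i.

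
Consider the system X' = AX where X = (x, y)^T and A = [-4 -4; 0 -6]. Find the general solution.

x(t) = -2c_1e^(-6t) + c_2e^(-4t), y(t) = -c_1e^(-6t)

Coefficient matrix A = [[-4, -4], [0, -6]].
Characteristic polynomial det(A - λI) = λ^2 + 10λ + 24 = 0.
Eigenvalues λ = -6, -4.
For λ=-6: (A-λI) row 1 is [2, -4], so an eigenvector is (-2, -1).
For λ=-4: (A-λI) row 1 is [0, -4], so an eigenvector is (1, 0).
General solution: c_1e^(-6t)(-2,-1) + c_2e^(-4t)(1,0).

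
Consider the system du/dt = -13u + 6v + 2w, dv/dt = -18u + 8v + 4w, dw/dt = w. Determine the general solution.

Coefficient matrix A = [[-13, 6, 2], [-18, 8, 4], [0, 0, 1]].
det(A - λI) = 0 gives eigenvalues λ = -1, -4, 1.
For λ=-1: eigenvector (1,2,0).
For λ=-4: eigenvector (-2,-3,0).
For λ=1: eigenvector (1,2,1).
General solution: C_1e^(-t)(1,2,0) + C_2e^(-4t)(-2,-3,0) + C_3e^(t)(1,2,1).

u(t) = C_1e^(-t) - 2C_2e^(-4t) + C_3e^(t), v(t) = 2C_1e^(-t) - 3C_2e^(-4t) + 2C_3e^(t), w(t) = C_3e^(t)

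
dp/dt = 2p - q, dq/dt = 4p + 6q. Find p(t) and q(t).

Coefficient matrix A = [[2, -1], [4, 6]].
Characteristic polynomial det(A - λI) = λ^2 - 8λ + 16 = 0.
Single eigenvalue λ = 4 with algebraic multiplicity 2.
Eigenvector v = (-1,2); generalized eigenvector w with (A-λI)w=v is (-1,3).
General solution: e^(4t)[K_1·v + K_2·(t·v + w)].

p(t) = -K_1e^(4t) - K_2te^(4t) - K_2e^(4t), q(t) = 2K_1e^(4t) + 2K_2te^(4t) + 3K_2e^(4t)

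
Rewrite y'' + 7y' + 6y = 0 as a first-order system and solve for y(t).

Let x_1 = y, x_2 = y'. Then x_1' = x_2 and x_2' = -6x_1 - 7x_2.
A = [[0,1],[-6,-7]]; det(A-λI) = λ^2 + 7λ + 6.
Eigenvalues λ = -1, -6 with eigenvectors (1,-1), (1,-6).

y(t) = K_1e^(-t) + K_2e^(-6t)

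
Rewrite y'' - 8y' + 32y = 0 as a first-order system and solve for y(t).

Let x_1 = y, x_2 = y'. Then x_1' = x_2 and x_2' = -32x_1 + 8x_2.
A = [[0,1],[-32,8]]; det(A-λI) = λ^2 - 8λ + 32.
Eigenvalues λ = 4 ± 4i.

y(t) = K_1e^(4t)cos(4t) + K_2e^(4t)sin(4t)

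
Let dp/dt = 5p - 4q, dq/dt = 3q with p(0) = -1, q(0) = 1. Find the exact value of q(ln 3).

27

A = [[5,-4],[0,3]]; eigenvalues λ = 5, 3.
Eigenvectors: (1,0) for λ=5, (2,1) for λ=3.
From the initial condition, c_1 = -3, c_2 = 1.
q(ln 3) = (-3)(3^5)(0) + (1)(3^3)(1) = 27.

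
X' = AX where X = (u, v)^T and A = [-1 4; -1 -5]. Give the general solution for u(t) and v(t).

u(t) = -2K_1e^(-3t) - 2K_2te^(-3t) - K_2e^(-3t), v(t) = K_1e^(-3t) + K_2te^(-3t)

Coefficient matrix A = [[-1, 4], [-1, -5]].
Characteristic polynomial det(A - λI) = λ^2 + 6λ + 9 = 0.
Single eigenvalue λ = -3 with algebraic multiplicity 2.
Eigenvector v = (-2,1); generalized eigenvector w with (A-λI)w=v is (-1,0).
General solution: e^(-3t)[K_1·v + K_2·(t·v + w)].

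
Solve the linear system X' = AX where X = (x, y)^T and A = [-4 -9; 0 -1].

x(t) = -3C_1e^(-t) + C_2e^(-4t), y(t) = C_1e^(-t)

Coefficient matrix A = [[-4, -9], [0, -1]].
Characteristic polynomial det(A - λI) = λ^2 + 5λ + 4 = 0.
Eigenvalues λ = -1, -4.
For λ=-1: (A-λI) row 1 is [-3, -9], so an eigenvector is (-3, 1).
For λ=-4: (A-λI) row 1 is [0, -9], so an eigenvector is (1, 0).
General solution: C_1e^(-t)(-3,1) + C_2e^(-4t)(1,0).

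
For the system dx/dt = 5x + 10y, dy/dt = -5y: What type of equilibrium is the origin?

A = [[5,10],[0,-5]]; det(A-λI) = λ^2 - 25.
λ = 5, -5: opposite signs.

saddle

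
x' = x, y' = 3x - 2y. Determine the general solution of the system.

x(t) = c_1e^(t), y(t) = c_1e^(t) - c_2e^(-2t)

Coefficient matrix A = [[1, 0], [3, -2]].
Characteristic polynomial det(A - λI) = λ^2 + λ - 2 = 0.
Eigenvalues λ = 1, -2.
For λ=1: (A-λI) row 2 is [3, -3], so an eigenvector is (1, 1).
For λ=-2: (A-λI) row 1 is [3, 0], so an eigenvector is (0, -1).
General solution: c_1e^(t)(1,1) + c_2e^(-2t)(0,-1).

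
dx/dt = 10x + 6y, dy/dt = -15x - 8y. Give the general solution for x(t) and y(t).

x(t) = c_1e^(t)sin(3t) - c_1e^(t)cos(3t) - c_2e^(t)sin(3t) - c_2e^(t)cos(3t), y(t) = -c_1e^(t)sin(3t) + 2c_1e^(t)cos(3t) + 2c_2e^(t)sin(3t) + c_2e^(t)cos(3t)

Coefficient matrix A = [[10, 6], [-15, -8]].
Characteristic polynomial det(A - λI) = λ^2 - 2λ + 10 = 0.
Eigenvalues λ = 1 ± 3i (complex conjugate pair).
For λ=1+3i: an eigenvector is (-1,2) - i(1,-1) = (-1 - i, 2 + i).
A real fundamental pair from Re and Im of e^((1+3i)t)v: X_1 = e^(t)(cos(3t)·(-1,2) + sin(3t)·(1,-1)), X_2 = e^(t)(sin(3t)·(-1,2) - cos(3t)·(1,-1)).
General solution: c_1X_1 + c_2X_2.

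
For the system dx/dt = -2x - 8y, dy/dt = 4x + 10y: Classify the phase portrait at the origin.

unstable node

A = [[-2,-8],[4,10]]; det(A-λI) = λ^2 - 8λ + 12.
λ = 6, 2: both positive.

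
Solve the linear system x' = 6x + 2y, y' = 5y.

Coefficient matrix A = [[6, 2], [0, 5]].
Characteristic polynomial det(A - λI) = λ^2 - 11λ + 30 = 0.
Eigenvalues λ = 5, 6.
For λ=5: (A-λI) row 1 is [1, 2], so an eigenvector is (-2, 1).
For λ=6: (A-λI) row 1 is [0, 2], so an eigenvector is (-1, 0).
General solution: c_1e^(5t)(-2,1) + c_2e^(6t)(-1,0).

x(t) = -2c_1e^(5t) - c_2e^(6t), y(t) = c_1e^(5t)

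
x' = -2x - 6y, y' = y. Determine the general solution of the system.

x(t) = -c_1e^(-2t) - 2c_2e^(t), y(t) = c_2e^(t)

Coefficient matrix A = [[-2, -6], [0, 1]].
Characteristic polynomial det(A - λI) = λ^2 + λ - 2 = 0.
Eigenvalues λ = -2, 1.
For λ=-2: (A-λI) row 1 is [0, -6], so an eigenvector is (-1, 0).
For λ=1: (A-λI) row 1 is [-3, -6], so an eigenvector is (-2, 1).
General solution: c_1e^(-2t)(-1,0) + c_2e^(t)(-2,1).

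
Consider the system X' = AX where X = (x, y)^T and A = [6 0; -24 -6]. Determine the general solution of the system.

x(t) = -C_1e^(6t), y(t) = 2C_1e^(6t) + C_2e^(-6t)

Coefficient matrix A = [[6, 0], [-24, -6]].
Characteristic polynomial det(A - λI) = λ^2 - 36 = 0.
Eigenvalues λ = 6, -6.
For λ=6: (A-λI) row 2 is [-24, -12], so an eigenvector is (-1, 2).
For λ=-6: (A-λI) row 1 is [12, 0], so an eigenvector is (0, 1).
General solution: C_1e^(6t)(-1,2) + C_2e^(-6t)(0,1).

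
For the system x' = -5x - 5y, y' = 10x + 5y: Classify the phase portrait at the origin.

center

A = [[-5,-5],[10,5]]; det(A-λI) = λ^2 + 25.
λ = 0 ± 5i: zero real part.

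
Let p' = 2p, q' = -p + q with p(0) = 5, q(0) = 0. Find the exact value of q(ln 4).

A = [[2,0],[-1,1]]; eigenvalues λ = 1, 2.
Eigenvectors: (0,1) for λ=1, (1,-1) for λ=2.
From the initial condition, c_1 = 5, c_2 = 5.
q(ln 4) = (5)(4^1)(1) + (5)(4^2)(-1) = -60.

-60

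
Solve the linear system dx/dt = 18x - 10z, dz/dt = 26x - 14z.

x(t) = c_1e^(2t)sin(2t) + 2c_1e^(2t)cos(2t) + 2c_2e^(2t)sin(2t) - c_2e^(2t)cos(2t), z(t) = 2c_1e^(2t)sin(2t) + 3c_1e^(2t)cos(2t) + 3c_2e^(2t)sin(2t) - 2c_2e^(2t)cos(2t)

Coefficient matrix A = [[18, -10], [26, -14]].
Characteristic polynomial det(A - λI) = λ^2 - 4λ + 8 = 0.
Eigenvalues λ = 2 ± 2i (complex conjugate pair).
For λ=2+2i: an eigenvector is (2,3) - i(1,2) = (2 - i, 3 - 2i).
A real fundamental pair from Re and Im of e^((2+2i)t)v: X_1 = e^(2t)(cos(2t)·(2,3) + sin(2t)·(1,2)), X_2 = e^(2t)(sin(2t)·(2,3) - cos(2t)·(1,2)).
General solution: c_1X_1 + c_2X_2.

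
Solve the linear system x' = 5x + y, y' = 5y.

x(t) = -c_1e^(5t) - c_2te^(5t) + c_2e^(5t), y(t) = -c_2e^(5t)

Coefficient matrix A = [[5, 1], [0, 5]].
Characteristic polynomial det(A - λI) = λ^2 - 10λ + 25 = 0.
Single eigenvalue λ = 5 with algebraic multiplicity 2.
Eigenvector v = (-1,0); generalized eigenvector w with (A-λI)w=v is (1,-1).
General solution: e^(5t)[c_1·v + c_2·(t·v + w)].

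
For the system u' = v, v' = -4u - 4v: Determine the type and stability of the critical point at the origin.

A = [[0,1],[-4,-4]]; det(A-λI) = λ^2 + 4λ + 4.
repeated λ = -2 with a single eigenvector.

stable improper node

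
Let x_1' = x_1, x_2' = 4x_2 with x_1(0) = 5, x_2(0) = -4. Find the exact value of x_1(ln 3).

A = [[1,0],[0,4]]; eigenvalues λ = 4, 1.
Eigenvectors: (0,-1) for λ=4, (1,0) for λ=1.
From the initial condition, c_1 = 4, c_2 = 5.
x_1(ln 3) = (4)(3^4)(0) + (5)(3^1)(1) = 15.

15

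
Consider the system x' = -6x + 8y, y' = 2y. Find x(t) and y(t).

x(t) = K_1e^(2t) - K_2e^(-6t), y(t) = K_1e^(2t)

Coefficient matrix A = [[-6, 8], [0, 2]].
Characteristic polynomial det(A - λI) = λ^2 + 4λ - 12 = 0.
Eigenvalues λ = 2, -6.
For λ=2: (A-λI) row 1 is [-8, 8], so an eigenvector is (1, 1).
For λ=-6: (A-λI) row 1 is [0, 8], so an eigenvector is (-1, 0).
General solution: K_1e^(2t)(1,1) + K_2e^(-6t)(-1,0).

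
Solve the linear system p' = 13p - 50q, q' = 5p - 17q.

Coefficient matrix A = [[13, -50], [5, -17]].
Characteristic polynomial det(A - λI) = λ^2 + 4λ + 29 = 0.
Eigenvalues λ = -2 ± 5i (complex conjugate pair).
For λ=-2+5i: an eigenvector is (-1,0) - i(-3,-1) = (-1 + 3i, 0 + i).
A real fundamental pair from Re and Im of e^((-2+5i)t)v: X_1 = e^(-2t)(cos(5t)·(-1,0) + sin(5t)·(-3,-1)), X_2 = e^(-2t)(sin(5t)·(-1,0) - cos(5t)·(-3,-1)).
General solution: c_1X_1 + c_2X_2.

p(t) = -3c_1e^(-2t)sin(5t) - c_1e^(-2t)cos(5t) - c_2e^(-2t)sin(5t) + 3c_2e^(-2t)cos(5t), q(t) = -c_1e^(-2t)sin(5t) + c_2e^(-2t)cos(5t)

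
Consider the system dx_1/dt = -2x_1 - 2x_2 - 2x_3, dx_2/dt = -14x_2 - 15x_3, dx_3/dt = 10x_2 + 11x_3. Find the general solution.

x_1(t) = K_1e^(-2t) + K_2e^(-4t), x_2(t) = 3K_2e^(-4t) - K_3e^(t), x_3(t) = -2K_2e^(-4t) + K_3e^(t)

Coefficient matrix A = [[-2, -2, -2], [0, -14, -15], [0, 10, 11]].
det(A - λI) = 0 gives eigenvalues λ = -2, -4, 1.
For λ=-2: eigenvector (1,0,0).
For λ=-4: eigenvector (1,3,-2).
For λ=1: eigenvector (0,-1,1).
General solution: K_1e^(-2t)(1,0,0) + K_2e^(-4t)(1,3,-2) + K_3e^(t)(0,-1,1).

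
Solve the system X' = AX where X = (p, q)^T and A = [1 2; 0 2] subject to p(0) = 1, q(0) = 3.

Coefficient matrix A = [[1, 2], [0, 2]].
Characteristic polynomial det(A - λI) = λ^2 - 3λ + 2 = 0.
Eigenvalues λ = 1, 2.
For λ=1: (A-λI) row 1 is [0, 2], so an eigenvector is (-1, 0).
For λ=2: (A-λI) row 1 is [-1, 2], so an eigenvector is (2, 1).
General solution: C_1e^(t)(-1,0) + C_2e^(2t)(2,1).
Applying p(0)=1, q(0)=3 gives C_1=5, C_2=3.

p(t) = 6e^(2t) - 5e^(t), q(t) = 3e^(2t)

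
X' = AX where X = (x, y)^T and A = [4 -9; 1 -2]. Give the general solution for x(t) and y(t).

x(t) = 3C_1e^(t) + 3C_2te^(t) - 2C_2e^(t), y(t) = C_1e^(t) + C_2te^(t) - C_2e^(t)

Coefficient matrix A = [[4, -9], [1, -2]].
Characteristic polynomial det(A - λI) = λ^2 - 2λ + 1 = 0.
Single eigenvalue λ = 1 with algebraic multiplicity 2.
Eigenvector v = (3,1); generalized eigenvector w with (A-λI)w=v is (-2,-1).
General solution: e^(t)[C_1·v + C_2·(t·v + w)].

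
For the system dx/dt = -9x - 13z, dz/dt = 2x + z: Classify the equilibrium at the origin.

A = [[-9,-13],[2,1]]; det(A-λI) = λ^2 + 8λ + 17.
λ = -4 ± i: negative real part.

stable spiral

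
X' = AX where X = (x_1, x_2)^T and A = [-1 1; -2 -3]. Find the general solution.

x_1(t) = -K_1e^(-2t)cos(t) - K_2e^(-2t)sin(t), x_2(t) = K_1e^(-2t)sin(t) + K_1e^(-2t)cos(t) + K_2e^(-2t)sin(t) - K_2e^(-2t)cos(t)

Coefficient matrix A = [[-1, 1], [-2, -3]].
Characteristic polynomial det(A - λI) = λ^2 + 4λ + 5 = 0.
Eigenvalues λ = -2 ± i (complex conjugate pair).
For λ=-2+i: an eigenvector is (-1,1) - i(0,1) = (-1, 1 - i).
A real fundamental pair from Re and Im of e^((-2+i)t)v: X_1 = e^(-2t)(cos(t)·(-1,1) + sin(t)·(0,1)), X_2 = e^(-2t)(sin(t)·(-1,1) - cos(t)·(0,1)).
General solution: K_1X_1 + K_2X_2.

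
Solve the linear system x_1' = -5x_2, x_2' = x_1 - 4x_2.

x_1(t) = -2C_1e^(-2t)sin(t) - C_1e^(-2t)cos(t) - C_2e^(-2t)sin(t) + 2C_2e^(-2t)cos(t), x_2(t) = -C_1e^(-2t)sin(t) + C_2e^(-2t)cos(t)

Coefficient matrix A = [[0, -5], [1, -4]].
Characteristic polynomial det(A - λI) = λ^2 + 4λ + 5 = 0.
Eigenvalues λ = -2 ± i (complex conjugate pair).
For λ=-2+i: an eigenvector is (-1,0) - i(-2,-1) = (-1 + 2i, 0 + i).
A real fundamental pair from Re and Im of e^((-2+i)t)v: X_1 = e^(-2t)(cos(t)·(-1,0) + sin(t)·(-2,-1)), X_2 = e^(-2t)(sin(t)·(-1,0) - cos(t)·(-2,-1)).
General solution: C_1X_1 + C_2X_2.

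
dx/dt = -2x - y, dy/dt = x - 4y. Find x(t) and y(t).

x(t) = C_1e^(-3t) + C_2te^(-3t), y(t) = C_1e^(-3t) + C_2te^(-3t) - C_2e^(-3t)

Coefficient matrix A = [[-2, -1], [1, -4]].
Characteristic polynomial det(A - λI) = λ^2 + 6λ + 9 = 0.
Single eigenvalue λ = -3 with algebraic multiplicity 2.
Eigenvector v = (1,1); generalized eigenvector w with (A-λI)w=v is (0,-1).
General solution: e^(-3t)[C_1·v + C_2·(t·v + w)].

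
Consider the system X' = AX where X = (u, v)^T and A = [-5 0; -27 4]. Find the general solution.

u(t) = -K_1e^(-5t), v(t) = -3K_1e^(-5t) + K_2e^(4t)

Coefficient matrix A = [[-5, 0], [-27, 4]].
Characteristic polynomial det(A - λI) = λ^2 + λ - 20 = 0.
Eigenvalues λ = -5, 4.
For λ=-5: (A-λI) row 2 is [-27, 9], so an eigenvector is (-1, -3).
For λ=4: (A-λI) row 1 is [-9, 0], so an eigenvector is (0, 1).
General solution: K_1e^(-5t)(-1,-3) + K_2e^(4t)(0,1).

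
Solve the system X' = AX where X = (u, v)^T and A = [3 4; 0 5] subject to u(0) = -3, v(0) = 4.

u(t) = 8e^(5t) - 11e^(3t), v(t) = 4e^(5t)

Coefficient matrix A = [[3, 4], [0, 5]].
Characteristic polynomial det(A - λI) = λ^2 - 8λ + 15 = 0.
Eigenvalues λ = 3, 5.
For λ=3: (A-λI) row 1 is [0, 4], so an eigenvector is (1, 0).
For λ=5: (A-λI) row 1 is [-2, 4], so an eigenvector is (2, 1).
General solution: C_1e^(3t)(1,0) + C_2e^(5t)(2,1).
Applying u(0)=-3, v(0)=4 gives C_1=-11, C_2=4.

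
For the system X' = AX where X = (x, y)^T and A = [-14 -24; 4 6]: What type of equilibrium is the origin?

stable node

A = [[-14,-24],[4,6]]; det(A-λI) = λ^2 + 8λ + 12.
λ = -6, -2: both negative.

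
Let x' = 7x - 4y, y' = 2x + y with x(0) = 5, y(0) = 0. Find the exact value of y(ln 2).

A = [[7,-4],[2,1]]; eigenvalues λ = 3, 5.
Eigenvectors: (-1,-1) for λ=3, (2,1) for λ=5.
From the initial condition, c_1 = 5, c_2 = 5.
y(ln 2) = (5)(2^3)(-1) + (5)(2^5)(1) = 120.

120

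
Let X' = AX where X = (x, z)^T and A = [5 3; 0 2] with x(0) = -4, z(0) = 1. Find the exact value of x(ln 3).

A = [[5,3],[0,2]]; eigenvalues λ = 2, 5.
Eigenvectors: (1,-1) for λ=2, (1,0) for λ=5.
From the initial condition, c_1 = -1, c_2 = -3.
x(ln 3) = (-1)(3^2)(1) + (-3)(3^5)(1) = -738.

-738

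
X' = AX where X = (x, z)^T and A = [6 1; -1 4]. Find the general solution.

Coefficient matrix A = [[6, 1], [-1, 4]].
Characteristic polynomial det(A - λI) = λ^2 - 10λ + 25 = 0.
Single eigenvalue λ = 5 with algebraic multiplicity 2.
Eigenvector v = (1,-1); generalized eigenvector w with (A-λI)w=v is (-1,2).
General solution: e^(5t)[c_1·v + c_2·(t·v + w)].

x(t) = c_1e^(5t) + c_2te^(5t) - c_2e^(5t), z(t) = -c_1e^(5t) - c_2te^(5t) + 2c_2e^(5t)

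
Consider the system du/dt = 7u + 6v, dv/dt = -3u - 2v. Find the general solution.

Coefficient matrix A = [[7, 6], [-3, -2]].
Characteristic polynomial det(A - λI) = λ^2 - 5λ + 4 = 0.
Eigenvalues λ = 4, 1.
For λ=4: (A-λI) row 1 is [3, 6], so an eigenvector is (-2, 1).
For λ=1: (A-λI) row 1 is [6, 6], so an eigenvector is (-1, 1).
General solution: c_1e^(4t)(-2,1) + c_2e^(t)(-1,1).

u(t) = -2c_1e^(4t) - c_2e^(t), v(t) = c_1e^(4t) + c_2e^(t)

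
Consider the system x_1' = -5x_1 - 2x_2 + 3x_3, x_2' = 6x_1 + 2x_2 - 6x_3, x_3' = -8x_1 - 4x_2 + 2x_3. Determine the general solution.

x_1(t) = C_1e^(-t) + C_2e^(2t) - C_3e^(-2t), x_2(t) = -2C_1e^(-t) - 2C_2e^(2t) + 3C_3e^(-2t), x_3(t) = C_2e^(2t) + C_3e^(-2t)

Coefficient matrix A = [[-5, -2, 3], [6, 2, -6], [-8, -4, 2]].
det(A - λI) = 0 gives eigenvalues λ = -1, 2, -2.
For λ=-1: eigenvector (1,-2,0).
For λ=2: eigenvector (1,-2,1).
For λ=-2: eigenvector (-1,3,1).
General solution: C_1e^(-t)(1,-2,0) + C_2e^(2t)(1,-2,1) + C_3e^(-2t)(-1,3,1).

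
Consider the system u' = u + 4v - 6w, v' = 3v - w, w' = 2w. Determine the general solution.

u(t) = c_1e^(t) - 2c_2e^(2t) - 2c_3e^(3t), v(t) = c_2e^(2t) - c_3e^(3t), w(t) = c_2e^(2t)

Coefficient matrix A = [[1, 4, -6], [0, 3, -1], [0, 0, 2]].
det(A - λI) = 0 gives eigenvalues λ = 1, 2, 3.
For λ=1: eigenvector (1,0,0).
For λ=2: eigenvector (-2,1,1).
For λ=3: eigenvector (-2,-1,0).
General solution: c_1e^(t)(1,0,0) + c_2e^(2t)(-2,1,1) + c_3e^(3t)(-2,-1,0).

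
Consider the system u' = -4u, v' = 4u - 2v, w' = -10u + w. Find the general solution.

u(t) = c_2e^(-4t), v(t) = c_1e^(-2t) - 2c_2e^(-4t), w(t) = 2c_2e^(-4t) + c_3e^(t)

Coefficient matrix A = [[-4, 0, 0], [4, -2, 0], [-10, 0, 1]].
det(A - λI) = 0 gives eigenvalues λ = -2, -4, 1.
For λ=-2: eigenvector (0,1,0).
For λ=-4: eigenvector (1,-2,2).
For λ=1: eigenvector (0,0,1).
General solution: c_1e^(-2t)(0,1,0) + c_2e^(-4t)(1,-2,2) + c_3e^(t)(0,0,1).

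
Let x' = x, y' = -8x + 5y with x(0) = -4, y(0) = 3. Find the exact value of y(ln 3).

A = [[1,0],[-8,5]]; eigenvalues λ = 1, 5.
Eigenvectors: (-1,-2) for λ=1, (0,-1) for λ=5.
From the initial condition, c_1 = 4, c_2 = -11.
y(ln 3) = (4)(3^1)(-2) + (-11)(3^5)(-1) = 2649.

2649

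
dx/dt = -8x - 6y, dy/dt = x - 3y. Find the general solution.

Coefficient matrix A = [[-8, -6], [1, -3]].
Characteristic polynomial det(A - λI) = λ^2 + 11λ + 30 = 0.
Eigenvalues λ = -6, -5.
For λ=-6: (A-λI) row 1 is [-2, -6], so an eigenvector is (-3, 1).
For λ=-5: (A-λI) row 1 is [-3, -6], so an eigenvector is (-2, 1).
General solution: K_1e^(-6t)(-3,1) + K_2e^(-5t)(-2,1).

x(t) = -3K_1e^(-6t) - 2K_2e^(-5t), y(t) = K_1e^(-6t) + K_2e^(-5t)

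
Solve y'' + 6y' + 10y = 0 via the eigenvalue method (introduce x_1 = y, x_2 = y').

Let x_1 = y, x_2 = y'. Then x_1' = x_2 and x_2' = -10x_1 - 6x_2.
A = [[0,1],[-10,-6]]; det(A-λI) = λ^2 + 6λ + 10.
Eigenvalues λ = -3 ± i.

y(t) = K_1e^(-3t)cos(t) + K_2e^(-3t)sin(t)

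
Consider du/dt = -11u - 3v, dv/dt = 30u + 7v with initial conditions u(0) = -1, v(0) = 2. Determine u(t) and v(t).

u(t) = e^(-2t)sin(3t) - e^(-2t)cos(3t), v(t) = -4e^(-2t)sin(3t) + 2e^(-2t)cos(3t)

Coefficient matrix A = [[-11, -3], [30, 7]].
Characteristic polynomial det(A - λI) = λ^2 + 4λ + 13 = 0.
Eigenvalues λ = -2 ± 3i (complex conjugate pair).
For λ=-2+3i: an eigenvector is (0,1) - i(-1,3) = (0 + i, 1 - 3i).
A real fundamental pair from Re and Im of e^((-2+3i)t)v: X_1 = e^(-2t)(cos(3t)·(0,1) + sin(3t)·(-1,3)), X_2 = e^(-2t)(sin(3t)·(0,1) - cos(3t)·(-1,3)).
General solution: C_1X_1 + C_2X_2.
Applying u(0)=-1, v(0)=2 gives C_1=-1, C_2=-1.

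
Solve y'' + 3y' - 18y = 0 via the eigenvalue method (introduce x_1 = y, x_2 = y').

Let x_1 = y, x_2 = y'. Then x_1' = x_2 and x_2' = 18x_1 - 3x_2.
A = [[0,1],[18,-3]]; det(A-λI) = λ^2 + 3λ - 18.
Eigenvalues λ = 3, -6 with eigenvectors (1,3), (1,-6).

y(t) = c_1e^(3t) + c_2e^(-6t)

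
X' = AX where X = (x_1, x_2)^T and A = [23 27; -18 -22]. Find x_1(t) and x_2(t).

Coefficient matrix A = [[23, 27], [-18, -22]].
Characteristic polynomial det(A - λI) = λ^2 - λ - 20 = 0.
Eigenvalues λ = -4, 5.
For λ=-4: (A-λI) row 1 is [27, 27], so an eigenvector is (1, -1).
For λ=5: (A-λI) row 1 is [18, 27], so an eigenvector is (-3, 2).
General solution: c_1e^(-4t)(1,-1) + c_2e^(5t)(-3,2).

x_1(t) = c_1e^(-4t) - 3c_2e^(5t), x_2(t) = -c_1e^(-4t) + 2c_2e^(5t)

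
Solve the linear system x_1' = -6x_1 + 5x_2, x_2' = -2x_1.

Coefficient matrix A = [[-6, 5], [-2, 0]].
Characteristic polynomial det(A - λI) = λ^2 + 6λ + 10 = 0.
Eigenvalues λ = -3 ± i (complex conjugate pair).
For λ=-3+i: an eigenvector is (2,1) - i(-1,-1) = (2 + i, 1 + i).
A real fundamental pair from Re and Im of e^((-3+i)t)v: X_1 = e^(-3t)(cos(t)·(2,1) + sin(t)·(-1,-1)), X_2 = e^(-3t)(sin(t)·(2,1) - cos(t)·(-1,-1)).
General solution: C_1X_1 + C_2X_2.

x_1(t) = -C_1e^(-3t)sin(t) + 2C_1e^(-3t)cos(t) + 2C_2e^(-3t)sin(t) + C_2e^(-3t)cos(t), x_2(t) = -C_1e^(-3t)sin(t) + C_1e^(-3t)cos(t) + C_2e^(-3t)sin(t) + C_2e^(-3t)cos(t)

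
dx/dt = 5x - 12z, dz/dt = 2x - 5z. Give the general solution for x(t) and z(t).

x(t) = 2c_1e^(-t) - 3c_2e^(t), z(t) = c_1e^(-t) - c_2e^(t)

Coefficient matrix A = [[5, -12], [2, -5]].
Characteristic polynomial det(A - λI) = λ^2 - 1 = 0.
Eigenvalues λ = -1, 1.
For λ=-1: (A-λI) row 1 is [6, -12], so an eigenvector is (2, 1).
For λ=1: (A-λI) row 1 is [4, -12], so an eigenvector is (-3, -1).
General solution: c_1e^(-t)(2,1) + c_2e^(t)(-3,-1).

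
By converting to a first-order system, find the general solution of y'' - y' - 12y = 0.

Let x_1 = y, x_2 = y'. Then x_1' = x_2 and x_2' = 12x_1 + x_2.
A = [[0,1],[12,1]]; det(A-λI) = λ^2 - λ - 12.
Eigenvalues λ = -3, 4 with eigenvectors (1,-3), (1,4).

y(t) = K_1e^(-3t) + K_2e^(4t)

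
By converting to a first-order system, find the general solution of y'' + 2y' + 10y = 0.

Let x_1 = y, x_2 = y'. Then x_1' = x_2 and x_2' = -10x_1 - 2x_2.
A = [[0,1],[-10,-2]]; det(A-λI) = λ^2 + 2λ + 10.
Eigenvalues λ = -1 ± 3i.

y(t) = K_1e^(-t)cos(3t) + K_2e^(-t)sin(3t)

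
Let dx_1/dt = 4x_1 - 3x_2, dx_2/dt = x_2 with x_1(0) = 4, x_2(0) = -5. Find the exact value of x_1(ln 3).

A = [[4,-3],[0,1]]; eigenvalues λ = 4, 1.
Eigenvectors: (-1,0) for λ=4, (1,1) for λ=1.
From the initial condition, c_1 = -9, c_2 = -5.
x_1(ln 3) = (-9)(3^4)(-1) + (-5)(3^1)(1) = 714.

714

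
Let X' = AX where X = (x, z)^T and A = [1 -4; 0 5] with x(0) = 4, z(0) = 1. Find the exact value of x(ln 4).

-1004

A = [[1,-4],[0,5]]; eigenvalues λ = 5, 1.
Eigenvectors: (1,-1) for λ=5, (-1,0) for λ=1.
From the initial condition, c_1 = -1, c_2 = -5.
x(ln 4) = (-1)(4^5)(1) + (-5)(4^1)(-1) = -1004.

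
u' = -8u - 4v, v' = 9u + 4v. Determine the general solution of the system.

Coefficient matrix A = [[-8, -4], [9, 4]].
Characteristic polynomial det(A - λI) = λ^2 + 4λ + 4 = 0.
Single eigenvalue λ = -2 with algebraic multiplicity 2.
Eigenvector v = (2,-3); generalized eigenvector w with (A-λI)w=v is (1,-2).
General solution: e^(-2t)[K_1·v + K_2·(t·v + w)].

u(t) = 2K_1e^(-2t) + 2K_2te^(-2t) + K_2e^(-2t), v(t) = -3K_1e^(-2t) - 3K_2te^(-2t) - 2K_2e^(-2t)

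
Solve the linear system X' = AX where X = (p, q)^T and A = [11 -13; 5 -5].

p(t) = -2c_1e^(3t)sin(t) + 3c_1e^(3t)cos(t) + 3c_2e^(3t)sin(t) + 2c_2e^(3t)cos(t), q(t) = -c_1e^(3t)sin(t) + 2c_1e^(3t)cos(t) + 2c_2e^(3t)sin(t) + c_2e^(3t)cos(t)

Coefficient matrix A = [[11, -13], [5, -5]].
Characteristic polynomial det(A - λI) = λ^2 - 6λ + 10 = 0.
Eigenvalues λ = 3 ± i (complex conjugate pair).
For λ=3+i: an eigenvector is (3,2) - i(-2,-1) = (3 + 2i, 2 + i).
A real fundamental pair from Re and Im of e^((3+i)t)v: X_1 = e^(3t)(cos(t)·(3,2) + sin(t)·(-2,-1)), X_2 = e^(3t)(sin(t)·(3,2) - cos(t)·(-2,-1)).
General solution: c_1X_1 + c_2X_2.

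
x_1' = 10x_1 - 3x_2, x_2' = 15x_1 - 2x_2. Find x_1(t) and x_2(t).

Coefficient matrix A = [[10, -3], [15, -2]].
Characteristic polynomial det(A - λI) = λ^2 - 8λ + 25 = 0.
Eigenvalues λ = 4 ± 3i (complex conjugate pair).
For λ=4+3i: an eigenvector is (0,1) - i(-1,-2) = (0 + i, 1 + 2i).
A real fundamental pair from Re and Im of e^((4+3i)t)v: X_1 = e^(4t)(cos(3t)·(0,1) + sin(3t)·(-1,-2)), X_2 = e^(4t)(sin(3t)·(0,1) - cos(3t)·(-1,-2)).
General solution: K_1X_1 + K_2X_2.

x_1(t) = -K_1e^(4t)sin(3t) + K_2e^(4t)cos(3t), x_2(t) = -2K_1e^(4t)sin(3t) + K_1e^(4t)cos(3t) + K_2e^(4t)sin(3t) + 2K_2e^(4t)cos(3t)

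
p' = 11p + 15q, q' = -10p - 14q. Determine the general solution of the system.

p(t) = -c_1e^(-4t) + 3c_2e^(t), q(t) = c_1e^(-4t) - 2c_2e^(t)

Coefficient matrix A = [[11, 15], [-10, -14]].
Characteristic polynomial det(A - λI) = λ^2 + 3λ - 4 = 0.
Eigenvalues λ = -4, 1.
For λ=-4: (A-λI) row 1 is [15, 15], so an eigenvector is (-1, 1).
For λ=1: (A-λI) row 1 is [10, 15], so an eigenvector is (3, -2).
General solution: c_1e^(-4t)(-1,1) + c_2e^(t)(3,-2).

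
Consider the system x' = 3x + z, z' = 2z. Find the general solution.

x(t) = C_1e^(2t) - C_2e^(3t), z(t) = -C_1e^(2t)

Coefficient matrix A = [[3, 1], [0, 2]].
Characteristic polynomial det(A - λI) = λ^2 - 5λ + 6 = 0.
Eigenvalues λ = 2, 3.
For λ=2: (A-λI) row 1 is [1, 1], so an eigenvector is (1, -1).
For λ=3: (A-λI) row 1 is [0, 1], so an eigenvector is (-1, 0).
General solution: C_1e^(2t)(1,-1) + C_2e^(3t)(-1,0).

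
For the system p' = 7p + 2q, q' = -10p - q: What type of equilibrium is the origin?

unstable spiral

A = [[7,2],[-10,-1]]; det(A-λI) = λ^2 - 6λ + 13.
λ = 3 ± 2i: positive real part.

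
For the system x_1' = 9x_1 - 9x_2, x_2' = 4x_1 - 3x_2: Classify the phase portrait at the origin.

A = [[9,-9],[4,-3]]; det(A-λI) = λ^2 - 6λ + 9.
repeated λ = 3 with a single eigenvector.

unstable improper node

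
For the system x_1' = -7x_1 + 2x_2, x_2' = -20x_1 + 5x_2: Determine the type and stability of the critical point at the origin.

stable spiral

A = [[-7,2],[-20,5]]; det(A-λI) = λ^2 + 2λ + 5.
λ = -1 ± 2i: negative real part.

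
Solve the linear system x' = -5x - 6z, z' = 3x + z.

Coefficient matrix A = [[-5, -6], [3, 1]].
Characteristic polynomial det(A - λI) = λ^2 + 4λ + 13 = 0.
Eigenvalues λ = -2 ± 3i (complex conjugate pair).
For λ=-2+3i: an eigenvector is (-1,1) - i(-1,0) = (-1 + i, 1).
A real fundamental pair from Re and Im of e^((-2+3i)t)v: X_1 = e^(-2t)(cos(3t)·(-1,1) + sin(3t)·(-1,0)), X_2 = e^(-2t)(sin(3t)·(-1,1) - cos(3t)·(-1,0)).
General solution: K_1X_1 + K_2X_2.

x(t) = -K_1e^(-2t)sin(3t) - K_1e^(-2t)cos(3t) - K_2e^(-2t)sin(3t) + K_2e^(-2t)cos(3t), z(t) = K_1e^(-2t)cos(3t) + K_2e^(-2t)sin(3t)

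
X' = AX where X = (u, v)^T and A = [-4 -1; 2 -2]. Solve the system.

Coefficient matrix A = [[-4, -1], [2, -2]].
Characteristic polynomial det(A - λI) = λ^2 + 6λ + 10 = 0.
Eigenvalues λ = -3 ± i (complex conjugate pair).
For λ=-3+i: an eigenvector is (0,1) - i(-1,1) = (0 + i, 1 - i).
A real fundamental pair from Re and Im of e^((-3+i)t)v: X_1 = e^(-3t)(cos(t)·(0,1) + sin(t)·(-1,1)), X_2 = e^(-3t)(sin(t)·(0,1) - cos(t)·(-1,1)).
General solution: c_1X_1 + c_2X_2.

u(t) = -c_1e^(-3t)sin(t) + c_2e^(-3t)cos(t), v(t) = c_1e^(-3t)sin(t) + c_1e^(-3t)cos(t) + c_2e^(-3t)sin(t) - c_2e^(-3t)cos(t)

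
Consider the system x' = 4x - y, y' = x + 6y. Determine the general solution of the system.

Coefficient matrix A = [[4, -1], [1, 6]].
Characteristic polynomial det(A - λI) = λ^2 - 10λ + 25 = 0.
Single eigenvalue λ = 5 with algebraic multiplicity 2.
Eigenvector v = (-1,1); generalized eigenvector w with (A-λI)w=v is (-2,3).
General solution: e^(5t)[c_1·v + c_2·(t·v + w)].

x(t) = -c_1e^(5t) - c_2te^(5t) - 2c_2e^(5t), y(t) = c_1e^(5t) + c_2te^(5t) + 3c_2e^(5t)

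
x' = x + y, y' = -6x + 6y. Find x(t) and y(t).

Coefficient matrix A = [[1, 1], [-6, 6]].
Characteristic polynomial det(A - λI) = λ^2 - 7λ + 12 = 0.
Eigenvalues λ = 4, 3.
For λ=4: (A-λI) row 1 is [-3, 1], so an eigenvector is (1, 3).
For λ=3: (A-λI) row 1 is [-2, 1], so an eigenvector is (1, 2).
General solution: c_1e^(4t)(1,3) + c_2e^(3t)(1,2).

x(t) = c_1e^(4t) + c_2e^(3t), y(t) = 3c_1e^(4t) + 2c_2e^(3t)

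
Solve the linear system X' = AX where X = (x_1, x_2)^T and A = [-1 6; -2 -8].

x_1(t) = -3c_1e^(-5t) + 2c_2e^(-4t), x_2(t) = 2c_1e^(-5t) - c_2e^(-4t)

Coefficient matrix A = [[-1, 6], [-2, -8]].
Characteristic polynomial det(A - λI) = λ^2 + 9λ + 20 = 0.
Eigenvalues λ = -5, -4.
For λ=-5: (A-λI) row 1 is [4, 6], so an eigenvector is (-3, 2).
For λ=-4: (A-λI) row 1 is [3, 6], so an eigenvector is (2, -1).
General solution: c_1e^(-5t)(-3,2) + c_2e^(-4t)(2,-1).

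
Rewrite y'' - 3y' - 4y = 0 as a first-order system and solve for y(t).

Let x_1 = y, x_2 = y'. Then x_1' = x_2 and x_2' = 4x_1 + 3x_2.
A = [[0,1],[4,3]]; det(A-λI) = λ^2 - 3λ - 4.
Eigenvalues λ = 4, -1 with eigenvectors (1,4), (1,-1).

y(t) = K_1e^(4t) + K_2e^(-t)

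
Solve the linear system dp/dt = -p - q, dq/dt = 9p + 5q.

p(t) = K_1e^(2t) + K_2te^(2t) - K_2e^(2t), q(t) = -3K_1e^(2t) - 3K_2te^(2t) + 2K_2e^(2t)

Coefficient matrix A = [[-1, -1], [9, 5]].
Characteristic polynomial det(A - λI) = λ^2 - 4λ + 4 = 0.
Single eigenvalue λ = 2 with algebraic multiplicity 2.
Eigenvector v = (1,-3); generalized eigenvector w with (A-λI)w=v is (-1,2).
General solution: e^(2t)[K_1·v + K_2·(t·v + w)].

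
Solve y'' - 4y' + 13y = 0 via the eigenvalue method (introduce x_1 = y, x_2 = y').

y(t) = c_1e^(2t)cos(3t) + c_2e^(2t)sin(3t)

Let x_1 = y, x_2 = y'. Then x_1' = x_2 and x_2' = -13x_1 + 4x_2.
A = [[0,1],[-13,4]]; det(A-λI) = λ^2 - 4λ + 13.
Eigenvalues λ = 2 ± 3i.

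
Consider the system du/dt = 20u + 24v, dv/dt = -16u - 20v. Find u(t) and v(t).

Coefficient matrix A = [[20, 24], [-16, -20]].
Characteristic polynomial det(A - λI) = λ^2 - 16 = 0.
Eigenvalues λ = -4, 4.
For λ=-4: (A-λI) row 1 is [24, 24], so an eigenvector is (1, -1).
For λ=4: (A-λI) row 1 is [16, 24], so an eigenvector is (3, -2).
General solution: C_1e^(-4t)(1,-1) + C_2e^(4t)(3,-2).

u(t) = C_1e^(-4t) + 3C_2e^(4t), v(t) = -C_1e^(-4t) - 2C_2e^(4t)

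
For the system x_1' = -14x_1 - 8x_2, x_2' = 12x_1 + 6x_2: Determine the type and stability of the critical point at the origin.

stable node

A = [[-14,-8],[12,6]]; det(A-λI) = λ^2 + 8λ + 12.
λ = -2, -6: both negative.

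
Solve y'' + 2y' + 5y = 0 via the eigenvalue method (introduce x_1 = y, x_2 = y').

Let x_1 = y, x_2 = y'. Then x_1' = x_2 and x_2' = -5x_1 - 2x_2.
A = [[0,1],[-5,-2]]; det(A-λI) = λ^2 + 2λ + 5.
Eigenvalues λ = -1 ± 2i.

y(t) = C_1e^(-t)cos(2t) + C_2e^(-t)sin(2t)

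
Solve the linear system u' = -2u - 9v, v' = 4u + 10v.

u(t) = -3K_1e^(4t) - 3K_2te^(4t) - K_2e^(4t), v(t) = 2K_1e^(4t) + 2K_2te^(4t) + K_2e^(4t)

Coefficient matrix A = [[-2, -9], [4, 10]].
Characteristic polynomial det(A - λI) = λ^2 - 8λ + 16 = 0.
Single eigenvalue λ = 4 with algebraic multiplicity 2.
Eigenvector v = (-3,2); generalized eigenvector w with (A-λI)w=v is (-1,1).
General solution: e^(4t)[K_1·v + K_2·(t·v + w)].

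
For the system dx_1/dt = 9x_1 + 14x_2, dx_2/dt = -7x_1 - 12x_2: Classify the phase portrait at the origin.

saddle

A = [[9,14],[-7,-12]]; det(A-λI) = λ^2 + 3λ - 10.
λ = -5, 2: opposite signs.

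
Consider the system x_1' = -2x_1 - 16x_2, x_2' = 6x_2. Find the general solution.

x_1(t) = c_1e^(-2t) - 2c_2e^(6t), x_2(t) = c_2e^(6t)

Coefficient matrix A = [[-2, -16], [0, 6]].
Characteristic polynomial det(A - λI) = λ^2 - 4λ - 12 = 0.
Eigenvalues λ = -2, 6.
For λ=-2: (A-λI) row 1 is [0, -16], so an eigenvector is (1, 0).
For λ=6: (A-λI) row 1 is [-8, -16], so an eigenvector is (-2, 1).
General solution: c_1e^(-2t)(1,0) + c_2e^(6t)(-2,1).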